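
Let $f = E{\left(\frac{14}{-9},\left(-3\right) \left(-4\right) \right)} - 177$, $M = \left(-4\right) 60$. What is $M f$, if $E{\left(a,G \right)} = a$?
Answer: $\frac{128560}{3} \approx 42853.0$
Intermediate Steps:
$M = -240$
$f = - \frac{1607}{9}$ ($f = \frac{14}{-9} - 177 = 14 \left(- \frac{1}{9}\right) - 177 = - \frac{14}{9} - 177 = - \frac{1607}{9} \approx -178.56$)
$M f = \left(-240\right) \left(- \frac{1607}{9}\right) = \frac{128560}{3}$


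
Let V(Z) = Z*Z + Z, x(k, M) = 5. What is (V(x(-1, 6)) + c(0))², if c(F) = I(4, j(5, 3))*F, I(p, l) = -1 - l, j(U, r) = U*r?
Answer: 900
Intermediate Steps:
V(Z) = Z + Z² (V(Z) = Z² + Z = Z + Z²)
c(F) = -16*F (c(F) = (-1 - 5*3)*F = (-1 - 1*15)*F = (-1 - 15)*F = -16*F)
(V(x(-1, 6)) + c(0))² = (5*(1 + 5) - 16*0)² = (5*6 + 0)² = (30 + 0)² = 30² = 900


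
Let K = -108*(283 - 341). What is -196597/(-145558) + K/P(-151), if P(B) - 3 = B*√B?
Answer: 21237841658/15660949115 + 118233*I*√151/430370 ≈ 1.3561 + 3.3759*I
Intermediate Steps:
K = 6264 (K = -108*(-58) = 6264)
P(B) = 3 + B^(3/2) (P(B) = 3 + B*√B = 3 + B^(3/2))
-196597/(-145558) + K/P(-151) = -196597/(-145558) + 6264/(3 + (-151)^(3/2)) = -196597*(-1/145558) + 6264/(3 - 151*I*√151) = 196597/145558 + 6264/(3 - 151*I*√151)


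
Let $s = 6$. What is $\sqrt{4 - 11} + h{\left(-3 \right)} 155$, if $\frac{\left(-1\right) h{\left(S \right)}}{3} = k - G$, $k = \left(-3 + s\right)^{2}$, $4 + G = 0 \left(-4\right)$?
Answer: $-6045 + i \sqrt{7} \approx -6045.0 + 2.6458 i$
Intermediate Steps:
$G = -4$ ($G = -4 + 0 \left(-4\right) = -4 + 0 = -4$)
$k = 9$ ($k = \left(-3 + 6\right)^{2} = 3^{2} = 9$)
$h{\left(S \right)} = -39$ ($h{\left(S \right)} = - 3 \left(9 - -4\right) = - 3 \left(9 + 4\right) = \left(-3\right) 13 = -39$)
$\sqrt{4 - 11} + h{\left(-3 \right)} 155 = \sqrt{4 - 11} - 6045 = \sqrt{-7} - 6045 = i \sqrt{7} - 6045 = -6045 + i \sqrt{7}$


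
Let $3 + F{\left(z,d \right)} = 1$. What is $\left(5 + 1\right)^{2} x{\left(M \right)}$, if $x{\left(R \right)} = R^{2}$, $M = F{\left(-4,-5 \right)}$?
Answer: $144$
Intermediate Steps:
$F{\left(z,d \right)} = -2$ ($F{\left(z,d \right)} = -3 + 1 = -2$)
$M = -2$
$\left(5 + 1\right)^{2} x{\left(M \right)} = \left(5 + 1\right)^{2} \left(-2\right)^{2} = 6^{2} \cdot 4 = 36 \cdot 4 = 144$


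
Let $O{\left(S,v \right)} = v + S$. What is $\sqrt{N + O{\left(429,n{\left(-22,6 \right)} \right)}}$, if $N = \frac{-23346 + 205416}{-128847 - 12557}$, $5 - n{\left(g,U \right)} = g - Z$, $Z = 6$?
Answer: $\frac{7 \sqrt{46999932222}}{70702} \approx 21.464$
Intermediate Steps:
$n{\left(g,U \right)} = 11 - g$ ($n{\left(g,U \right)} = 5 - \left(g - 6\right) = 5 - \left(-6 + g\right) = 11 - g$)
$O{\left(S,v \right)} = S + v$
$N = - \frac{91035}{70702}$ ($N = \frac{182070}{-141404} = 182070 \left(- \frac{1}{141404}\right) = - \frac{91035}{70702} \approx -1.2876$)
$\sqrt{N + O{\left(429,n{\left(-22,6 \right)} \right)}} = \sqrt{- \frac{91035}{70702} + \left(429 + \left(11 - -22\right)\right)} = \sqrt{- \frac{91035}{70702} + \left(429 + \left(11 + 22\right)\right)} = \sqrt{- \frac{91035}{70702} + \left(429 + 33\right)} = \sqrt{- \frac{91035}{70702} + 462} = \sqrt{\frac{32573289}{70702}} = \frac{7 \sqrt{46999932222}}{70702}$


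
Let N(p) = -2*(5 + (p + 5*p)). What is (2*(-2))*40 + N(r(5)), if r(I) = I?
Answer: -230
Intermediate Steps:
N(p) = -10 - 12*p (N(p) = -2*(5 + 6*p) = -10 - 12*p)
(2*(-2))*40 + N(r(5)) = (2*(-2))*40 + (-10 - 12*5) = -4*40 + (-10 - 60) = -160 - 70 = -230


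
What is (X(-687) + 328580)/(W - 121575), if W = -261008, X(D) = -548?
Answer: -328032/382583 ≈ -0.85741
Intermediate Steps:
(X(-687) + 328580)/(W - 121575) = (-548 + 328580)/(-261008 - 121575) = 328032/(-382583) = 328032*(-1/382583) = -328032/382583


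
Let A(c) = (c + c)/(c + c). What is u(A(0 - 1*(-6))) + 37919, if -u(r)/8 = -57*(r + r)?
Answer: 38831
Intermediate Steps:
A(c) = 1 (A(c) = (2*c)/((2*c)) = (2*c)*(1/(2*c)) = 1)
u(r) = 912*r (u(r) = -(-456)*(r + r) = -(-456)*2*r = -(-912)*r = 912*r)
u(A(0 - 1*(-6))) + 37919 = 912*1 + 37919 = 912 + 37919 = 38831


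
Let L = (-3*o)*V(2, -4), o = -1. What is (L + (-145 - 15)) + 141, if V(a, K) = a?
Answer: -13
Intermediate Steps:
L = 6 (L = -3*(-1)*2 = 3*2 = 6)
(L + (-145 - 15)) + 141 = (6 + (-145 - 15)) + 141 = (6 - 160) + 141 = -154 + 141 = -13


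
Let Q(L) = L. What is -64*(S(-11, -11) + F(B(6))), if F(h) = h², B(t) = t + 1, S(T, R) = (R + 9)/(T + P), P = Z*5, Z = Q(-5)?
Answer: -28256/9 ≈ -3139.6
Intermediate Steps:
Z = -5
P = -25 (P = -5*5 = -25)
S(T, R) = (9 + R)/(-25 + T) (S(T, R) = (R + 9)/(T - 25) = (9 + R)/(-25 + T))
B(t) = 1 + t
-64*(S(-11, -11) + F(B(6))) = -64*((9 - 11)/(-25 - 11) + (1 + 6)²) = -64*(-2/(-36) + 7²) = -64*(-1/36*(-2) + 49) = -64*(1/18 + 49) = -64*883/18 = -28256/9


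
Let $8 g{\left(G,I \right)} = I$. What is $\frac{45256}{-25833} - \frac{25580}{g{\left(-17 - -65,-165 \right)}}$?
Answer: $\frac{117311064}{94721} \approx 1238.5$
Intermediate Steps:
$g{\left(G,I \right)} = \frac{I}{8}$
$\frac{45256}{-25833} - \frac{25580}{g{\left(-17 - -65,-165 \right)}} = \frac{45256}{-25833} - \frac{25580}{\frac{1}{8} \left(-165\right)} = 45256 \left(- \frac{1}{25833}\right) - \frac{25580}{- \frac{165}{8}} = - \frac{45256}{25833} - - \frac{40928}{33} = - \frac{45256}{25833} + \frac{40928}{33} = \frac{117311064}{94721}$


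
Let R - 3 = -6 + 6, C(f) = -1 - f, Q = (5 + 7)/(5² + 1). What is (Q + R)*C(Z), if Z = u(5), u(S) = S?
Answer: -270/13 ≈ -20.769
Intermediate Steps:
Z = 5
Q = 6/13 (Q = 12/(25 + 1) = 12/26 = 12*(1/26) = 6/13 ≈ 0.46154)
R = 3 (R = 3 + (-6 + 6) = 3 + 0 = 3)
(Q + R)*C(Z) = (6/13 + 3)*(-1 - 1*5) = 45*(-1 - 5)/13 = (45/13)*(-6) = -270/13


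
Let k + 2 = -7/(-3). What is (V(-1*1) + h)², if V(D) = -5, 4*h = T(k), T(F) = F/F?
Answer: 361/16 ≈ 22.563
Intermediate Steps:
k = ⅓ (k = -2 - 7/(-3) = -2 - 7*(-⅓) = -2 + 7/3 = ⅓ ≈ 0.33333)
T(F) = 1
h = ¼ (h = (¼)*1 = ¼ ≈ 0.25000)
(V(-1*1) + h)² = (-5 + ¼)² = (-19/4)² = 361/16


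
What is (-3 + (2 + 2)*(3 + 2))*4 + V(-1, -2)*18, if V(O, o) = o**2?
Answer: 140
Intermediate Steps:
(-3 + (2 + 2)*(3 + 2))*4 + V(-1, -2)*18 = (-3 + (2 + 2)*(3 + 2))*4 + (-2)**2*18 = (-3 + 4*5)*4 + 4*18 = (-3 + 20)*4 + 72 = 17*4 + 72 = 68 + 72 = 140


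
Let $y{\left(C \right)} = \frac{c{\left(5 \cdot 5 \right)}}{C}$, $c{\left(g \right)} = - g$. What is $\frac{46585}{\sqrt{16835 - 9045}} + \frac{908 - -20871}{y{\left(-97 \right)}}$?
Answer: $\frac{2112563}{25} + \frac{9317 \sqrt{7790}}{1558} \approx 85030.0$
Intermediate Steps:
$y{\left(C \right)} = - \frac{25}{C}$ ($y{\left(C \right)} = \frac{\left(-1\right) 5 \cdot 5}{C} = \frac{\left(-1\right) 25}{C} = - \frac{25}{C}$)
$\frac{46585}{\sqrt{16835 - 9045}} + \frac{908 - -20871}{y{\left(-97 \right)}} = \frac{46585}{\sqrt{16835 - 9045}} + \frac{908 - -20871}{\left(-25\right) \frac{1}{-97}} = \frac{46585}{\sqrt{7790}} + \frac{908 + 20871}{\left(-25\right) \left(- \frac{1}{97}\right)} = 46585 \frac{\sqrt{7790}}{7790} + \frac{21779}{\frac{25}{97}} = \frac{9317 \sqrt{7790}}{1558} + 21779 \cdot \frac{97}{25} = \frac{9317 \sqrt{7790}}{1558} + \frac{2112563}{25} = \frac{2112563}{25} + \frac{9317 \sqrt{7790}}{1558}$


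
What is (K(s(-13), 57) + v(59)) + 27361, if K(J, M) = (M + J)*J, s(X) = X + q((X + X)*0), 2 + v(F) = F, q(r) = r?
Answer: 26846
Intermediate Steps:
v(F) = -2 + F
s(X) = X (s(X) = X + (X + X)*0 = X + (2*X)*0 = X + 0 = X)
K(J, M) = J*(J + M) (K(J, M) = (J + M)*J = J*(J + M))
(K(s(-13), 57) + v(59)) + 27361 = (-13*(-13 + 57) + (-2 + 59)) + 27361 = (-13*44 + 57) + 27361 = (-572 + 57) + 27361 = -515 + 27361 = 26846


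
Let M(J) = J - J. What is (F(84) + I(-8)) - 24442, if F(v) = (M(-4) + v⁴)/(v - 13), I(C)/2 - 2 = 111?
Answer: 48067800/71 ≈ 6.7701e+5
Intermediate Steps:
I(C) = 226 (I(C) = 4 + 2*111 = 4 + 222 = 226)
M(J) = 0
F(v) = v⁴/(-13 + v) (F(v) = (0 + v⁴)/(v - 13) = v⁴/(-13 + v))
(F(84) + I(-8)) - 24442 = (84⁴/(-13 + 84) + 226) - 24442 = (49787136/71 + 226) - 24442 = 49803182/71 - 24442 = 48067800/71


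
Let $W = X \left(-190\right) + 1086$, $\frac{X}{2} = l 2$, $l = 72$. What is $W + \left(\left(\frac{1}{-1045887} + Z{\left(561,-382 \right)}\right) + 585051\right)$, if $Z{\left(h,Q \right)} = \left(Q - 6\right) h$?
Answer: $\frac{328146000362}{1045887} \approx 3.1375 \cdot 10^{5}$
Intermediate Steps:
$Z{\left(h,Q \right)} = h \left(-6 + Q\right)$ ($Z{\left(h,Q \right)} = \left(-6 + Q\right) h = h \left(-6 + Q\right)$)
$X = 288$ ($X = 2 \cdot 72 \cdot 2 = 2 \cdot 144 = 288$)
$W = -53634$ ($W = 288 \left(-190\right) + 1086 = -54720 + 1086 = -53634$)
$W + \left(\left(\frac{1}{-1045887} + Z{\left(561,-382 \right)}\right) + 585051\right) = -53634 + \left(\left(\frac{1}{-1045887} + 561 \left(-6 - 382\right)\right) + 585051\right) = -53634 + \left(\left(- \frac{1}{1045887} + 561 \left(-388\right)\right) + 585051\right) = -53634 + \left(\left(- \frac{1}{1045887} - 217668\right) + 585051\right) = -53634 + \left(- \frac{227656131517}{1045887} + 585051\right) = -53634 + \frac{384241103720}{1045887} = \frac{328146000362}{1045887}$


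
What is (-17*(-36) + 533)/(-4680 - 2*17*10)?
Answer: -229/1004 ≈ -0.22809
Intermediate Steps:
(-17*(-36) + 533)/(-4680 - 2*17*10) = (612 + 533)/(-4680 - 34*10) = 1145/(-4680 - 340) = 1145/(-5020) = 1145*(-1/5020) = -229/1004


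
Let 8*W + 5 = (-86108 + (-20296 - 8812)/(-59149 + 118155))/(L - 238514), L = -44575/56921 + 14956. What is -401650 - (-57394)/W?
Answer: -289419690902337285286/577516956088419 ≈ -5.0115e+5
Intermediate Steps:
L = 851265901/56921 (L = -44575*1/56921 + 14956 = -44575/56921 + 14956 = 851265901/56921 ≈ 14955.)
W = -577516956088419/1001150041631944 (W = -5/8 + ((-86108 + (-20296 - 8812)/(-59149 + 118155))/(851265901/56921 - 238514))/8 = -5/8 + ((-86108 - 29108/59006)/(-12725189493/56921))/8 = -5/8 + ((-86108 - 29108*1/59006)*(-56921/12725189493))/8 = -5/8 + ((-86108 - 14554/29503)*(-56921/12725189493))/8 = -5/8 + (-2540458878/29503*(-56921/12725189493))/8 = -5/8 + (⅛)*(48201819931546/125143755203993) = -5/8 + 24100909965773/500575020815972 = -577516956088419/1001150041631944 ≈ -0.57685)
-401650 - (-57394)/W = -401650 - (-57394)/(-577516956088419/1001150041631944) = -401650 - (-57394)*(-1001150041631944)/577516956088419 = -401650 - 1*57460005489423793936/577516956088419 = -401650 - 57460005489423793936/577516956088419 = -289419690902337285286/577516956088419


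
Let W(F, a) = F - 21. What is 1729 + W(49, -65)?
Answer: 1757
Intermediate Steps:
W(F, a) = -21 + F
1729 + W(49, -65) = 1729 + (-21 + 49) = 1729 + 28 = 1757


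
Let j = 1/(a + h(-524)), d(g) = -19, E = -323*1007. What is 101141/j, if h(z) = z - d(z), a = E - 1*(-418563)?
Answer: 9385581377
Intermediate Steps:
E = -325261
a = 93302 (a = -325261 - 1*(-418563) = -325261 + 418563 = 93302)
h(z) = 19 + z (h(z) = z - 1*(-19) = z + 19 = 19 + z)
j = 1/92797 (j = 1/(93302 + (19 - 524)) = 1/(93302 - 505) = 1/92797 ≈ 1.0776e-5)
101141/j = 101141/(1/92797) = 101141*92797 = 9385581377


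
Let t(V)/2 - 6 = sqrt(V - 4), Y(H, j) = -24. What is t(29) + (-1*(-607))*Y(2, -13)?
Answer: -14546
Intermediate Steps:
t(V) = 12 + 2*sqrt(-4 + V) (t(V) = 12 + 2*sqrt(V - 4) = 12 + 2*sqrt(-4 + V))
t(29) + (-1*(-607))*Y(2, -13) = (12 + 2*sqrt(-4 + 29)) - 1*(-607)*(-24) = (12 + 2*sqrt(25)) + 607*(-24) = (12 + 2*5) - 14568 = (12 + 10) - 14568 = 22 - 14568 = -14546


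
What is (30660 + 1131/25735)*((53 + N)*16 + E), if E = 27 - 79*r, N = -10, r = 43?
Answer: -2116195171542/25735 ≈ -8.2230e+7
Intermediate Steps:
E = -3370 (E = 27 - 79*43 = 27 - 3397 = -3370)
(30660 + 1131/25735)*((53 + N)*16 + E) = (30660 + 1131/25735)*((53 - 10)*16 - 3370) = (30660 + 1131*(1/25735))*(43*16 - 3370) = (30660 + 1131/25735)*(688 - 3370) = (789036231/25735)*(-2682) = -2116195171542/25735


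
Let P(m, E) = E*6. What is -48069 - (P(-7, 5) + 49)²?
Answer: -54310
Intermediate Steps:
P(m, E) = 6*E
-48069 - (P(-7, 5) + 49)² = -48069 - (6*5 + 49)² = -48069 - (30 + 49)² = -48069 - 1*79² = -48069 - 1*6241 = -48069 - 6241 = -54310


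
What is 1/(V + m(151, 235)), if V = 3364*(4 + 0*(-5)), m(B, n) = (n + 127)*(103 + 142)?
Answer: 1/102146 ≈ 9.7899e-6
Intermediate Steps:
m(B, n) = 31115 + 245*n (m(B, n) = (127 + n)*245 = 31115 + 245*n)
V = 13456 (V = 3364*(4 + 0) = 3364*4 = 13456)
1/(V + m(151, 235)) = 1/(13456 + (31115 + 245*235)) = 1/(13456 + (31115 + 57575)) = 1/(13456 + 88690) = 1/102146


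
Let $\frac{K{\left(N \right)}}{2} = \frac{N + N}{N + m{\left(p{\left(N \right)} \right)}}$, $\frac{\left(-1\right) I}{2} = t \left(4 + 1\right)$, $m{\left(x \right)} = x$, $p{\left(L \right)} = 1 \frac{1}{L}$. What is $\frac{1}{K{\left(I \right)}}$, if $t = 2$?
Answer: $\frac{401}{1600} \approx 0.25063$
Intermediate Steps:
$p{\left(L \right)} = \frac{1}{L}$
$I = -20$ ($I = - 2 \cdot 2 \left(4 + 1\right) = - 2 \cdot 2 \cdot 5 = \left(-2\right) 10 = -20$)
$K{\left(N \right)} = \frac{4 N}{N + \frac{1}{N}}$ ($K{\left(N \right)} = 2 \frac{N + N}{N + \frac{1}{N}} = 2 \frac{2 N}{N + \frac{1}{N}} = \frac{4 N}{N + \frac{1}{N}}$)
$\frac{1}{K{\left(I \right)}} = \frac{1}{4 \left(-20\right)^{2} \frac{1}{1 + \left(-20\right)^{2}}} = \frac{1}{4 \cdot 400 \frac{1}{1 + 400}} = \frac{1}{4 \cdot 400 \cdot \frac{1}{401}} = \frac{1}{\frac{1600}{401}} = \frac{401}{1600}$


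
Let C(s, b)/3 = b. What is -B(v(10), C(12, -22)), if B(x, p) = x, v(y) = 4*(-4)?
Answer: 16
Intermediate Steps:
C(s, b) = 3*b
v(y) = -16
-B(v(10), C(12, -22)) = -1*(-16) = 16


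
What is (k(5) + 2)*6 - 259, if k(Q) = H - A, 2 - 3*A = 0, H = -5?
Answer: -281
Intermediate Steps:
A = ⅔ (A = ⅔ - ⅓*0 = ⅔ + 0 = ⅔ ≈ 0.66667)
k(Q) = -17/3 (k(Q) = -5 - 1*⅔ = -5 - ⅔ = -17/3)
(k(5) + 2)*6 - 259 = (-17/3 + 2)*6 - 259 = -11/3*6 - 259 = -22 - 259 = -281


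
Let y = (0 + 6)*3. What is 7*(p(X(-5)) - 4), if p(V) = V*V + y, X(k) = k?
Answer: 273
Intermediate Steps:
y = 18 (y = 6*3 = 18)
p(V) = 18 + V**2 (p(V) = V*V + 18 = V**2 + 18 = 18 + V**2)
7*(p(X(-5)) - 4) = 7*((18 + (-5)**2) - 4) = 7*((18 + 25) - 4) = 7*(43 - 4) = 7*39 = 273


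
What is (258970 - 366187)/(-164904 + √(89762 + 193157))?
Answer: 930553272/1431212963 + 5643*√282919/1431212963 ≈ 0.65228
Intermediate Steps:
(258970 - 366187)/(-164904 + √(89762 + 193157)) = -107217/(-164904 + √282919)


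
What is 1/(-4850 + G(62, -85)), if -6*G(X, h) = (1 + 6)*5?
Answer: -6/29135 ≈ -0.00020594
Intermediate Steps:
G(X, h) = -35/6 (G(X, h) = -(1 + 6)*5/6 = -7*5/6 = -1/6*35 = -35/6)
1/(-4850 + G(62, -85)) = 1/(-4850 - 35/6) = 1/(-29135/6) = -6/29135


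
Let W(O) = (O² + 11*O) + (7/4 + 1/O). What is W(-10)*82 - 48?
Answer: -7327/10 ≈ -732.70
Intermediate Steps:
W(O) = 7/4 + 1/O + O² + 11*O (W(O) = (O² + 11*O) + (7*(¼) + 1/O) = (O² + 11*O) + (7/4 + 1/O) = 7/4 + 1/O + O² + 11*O)
W(-10)*82 - 48 = (7/4 + 1/(-10) + (-10)² + 11*(-10))*82 - 48 = (7/4 - ⅒ + 100 - 110)*82 - 48 = -167/20*82 - 48 = -6847/10 - 48 = -7327/10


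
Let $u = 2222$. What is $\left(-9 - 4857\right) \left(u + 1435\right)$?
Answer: $-17794962$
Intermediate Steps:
$\left(-9 - 4857\right) \left(u + 1435\right) = \left(-9 - 4857\right) \left(2222 + 1435\right) = \left(-4866\right) 3657 = -17794962$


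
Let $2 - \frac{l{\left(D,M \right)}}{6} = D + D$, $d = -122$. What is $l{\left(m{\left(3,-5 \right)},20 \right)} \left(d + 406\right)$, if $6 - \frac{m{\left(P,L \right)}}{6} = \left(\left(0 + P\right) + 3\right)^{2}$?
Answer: $616848$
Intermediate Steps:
$m{\left(P,L \right)} = 36 - 6 \left(3 + P\right)^{2}$ ($m{\left(P,L \right)} = 36 - 6 \left(\left(0 + P\right) + 3\right)^{2} = 36 - 6 \left(P + 3\right)^{2} = 36 - 6 \left(3 + P\right)^{2}$)
$l{\left(D,M \right)} = 12 - 12 D$ ($l{\left(D,M \right)} = 12 - 6 \left(D + D\right) = 12 - 6 \cdot 2 D = 12 - 12 D$)
$l{\left(m{\left(3,-5 \right)},20 \right)} \left(d + 406\right) = \left(12 - 12 \left(36 - 6 \left(3 + 3\right)^{2}\right)\right) \left(-122 + 406\right) = \left(12 - 12 \left(36 - 6 \cdot 6^{2}\right)\right) 284 = \left(12 - 12 \left(36 - 216\right)\right) 284 = \left(12 - -2160\right) 284 = \left(12 + 2160\right) 284 = 2172 \cdot 284 = 616848$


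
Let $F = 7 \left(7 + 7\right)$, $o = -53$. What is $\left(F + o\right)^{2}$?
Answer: $2025$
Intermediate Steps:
$F = 98$ ($F = 7 \cdot 14 = 98$)
$\left(F + o\right)^{2} = \left(98 - 53\right)^{2} = 45^{2} = 2025$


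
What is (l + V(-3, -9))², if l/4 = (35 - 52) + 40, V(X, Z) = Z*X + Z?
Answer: 12100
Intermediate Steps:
V(X, Z) = Z + X*Z (V(X, Z) = X*Z + Z = Z + X*Z)
l = 92 (l = 4*((35 - 52) + 40) = 4*(-17 + 40) = 4*23 = 92)
(l + V(-3, -9))² = (92 - 9*(1 - 3))² = (92 - 9*(-2))² = (92 + 18)² = 110² = 12100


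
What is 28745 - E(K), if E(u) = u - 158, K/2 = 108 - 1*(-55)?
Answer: 28577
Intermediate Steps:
K = 326 (K = 2*(108 - 1*(-55)) = 2*(108 + 55) = 2*163 = 326)
E(u) = -158 + u
28745 - E(K) = 28745 - (-158 + 326) = 28745 - 1*168 = 28745 - 168 = 28577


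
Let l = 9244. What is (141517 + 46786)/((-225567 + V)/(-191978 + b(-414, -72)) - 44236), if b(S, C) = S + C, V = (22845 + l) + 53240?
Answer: -18120774296/4256848633 ≈ -4.2569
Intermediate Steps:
V = 85329 (V = (22845 + 9244) + 53240 = 32089 + 53240 = 85329)
b(S, C) = C + S
(141517 + 46786)/((-225567 + V)/(-191978 + b(-414, -72)) - 44236) = (141517 + 46786)/((-225567 + 85329)/(-191978 + (-72 - 414)) - 44236) = 188303/(-140238/(-191978 - 486) - 44236) = 188303/(-140238/(-192464) - 44236) = 188303/(-140238*(-1/192464) - 44236) = 188303/(70119/96232 - 44236) = 188303/(-4256848633/96232) = 188303*(-96232/4256848633) = -18120774296/4256848633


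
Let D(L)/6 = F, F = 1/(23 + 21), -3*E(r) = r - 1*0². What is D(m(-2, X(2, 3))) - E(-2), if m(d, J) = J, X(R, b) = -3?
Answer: -35/66 ≈ -0.53030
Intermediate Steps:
E(r) = -r/3 (E(r) = -(r - 1*0²)/3 = -(r - 1*0)/3 = -(r + 0)/3 = -r/3)
F = 1/44 ≈ 0.022727
D(L) = 3/22 (D(L) = 6*(1/44) = 3/22)
D(m(-2, X(2, 3))) - E(-2) = 3/22 - (-1)*(-2)/3 = 3/22 - 1*⅔ = 3/22 - ⅔ = -35/66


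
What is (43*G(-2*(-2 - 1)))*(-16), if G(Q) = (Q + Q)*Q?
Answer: -49536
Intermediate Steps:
G(Q) = 2*Q**2 (G(Q) = (2*Q)*Q = 2*Q**2)
(43*G(-2*(-2 - 1)))*(-16) = (43*(2*(-2*(-2 - 1))**2))*(-16) = (43*(2*(-2*(-3))**2))*(-16) = (43*(2*6**2))*(-16) = (43*(2*36))*(-16) = (43*72)*(-16) = 3096*(-16) = -49536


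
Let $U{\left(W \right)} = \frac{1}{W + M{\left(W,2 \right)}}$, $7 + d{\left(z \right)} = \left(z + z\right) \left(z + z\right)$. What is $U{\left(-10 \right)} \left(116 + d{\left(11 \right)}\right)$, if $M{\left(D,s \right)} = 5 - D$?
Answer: $\frac{593}{5} \approx 118.6$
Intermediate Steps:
$d{\left(z \right)} = -7 + 4 z^{2}$ ($d{\left(z \right)} = -7 + \left(z + z\right) \left(z + z\right) = -7 + 2 z 2 z = -7 + 4 z^{2}$)
$U{\left(W \right)} = \frac{1}{5}$ ($U{\left(W \right)} = \frac{1}{W - \left(-5 + W\right)} = \frac{1}{5}$)
$U{\left(-10 \right)} \left(116 + d{\left(11 \right)}\right) = \frac{116 - \left(7 - 4 \cdot 11^{2}\right)}{5} = \frac{116 + \left(-7 + 4 \cdot 121\right)}{5} = \frac{116 + \left(-7 + 484\right)}{5} = \frac{116 + 477}{5} = \frac{1}{5} \cdot 593 = \frac{593}{5}$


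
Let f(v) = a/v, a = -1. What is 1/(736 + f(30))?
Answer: 30/22079 ≈ 0.0013588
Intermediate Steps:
f(v) = -1/v
1/(736 + f(30)) = 1/(736 - 1/30) = 1/(22079/30) = 30/22079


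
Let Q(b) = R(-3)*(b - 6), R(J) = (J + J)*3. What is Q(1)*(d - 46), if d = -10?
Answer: -5040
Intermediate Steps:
R(J) = 6*J (R(J) = (2*J)*3 = 6*J)
Q(b) = 108 - 18*b (Q(b) = (6*(-3))*(b - 6) = -18*(-6 + b) = 108 - 18*b)
Q(1)*(d - 46) = (108 - 18*1)*(-10 - 46) = (108 - 18)*(-56) = 90*(-56) = -5040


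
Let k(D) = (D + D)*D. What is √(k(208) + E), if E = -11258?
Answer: √75270 ≈ 274.35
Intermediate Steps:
k(D) = 2*D² (k(D) = (2*D)*D = 2*D²)
√(k(208) + E) = √(2*208² - 11258) = √(2*43264 - 11258) = √(86528 - 11258) = √75270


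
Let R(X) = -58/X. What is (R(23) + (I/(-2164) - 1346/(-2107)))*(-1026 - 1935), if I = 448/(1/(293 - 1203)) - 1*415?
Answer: -8282014765029/14981372 ≈ -5.5282e+5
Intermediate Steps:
I = -408095 (I = 448/(1/(-910)) - 415 = 448/(-1/910) - 415 = 448*(-910) - 415 = -407680 - 415 = -408095)
(R(23) + (I/(-2164) - 1346/(-2107)))*(-1026 - 1935) = (-58/23 + (-408095/(-2164) - 1346/(-2107)))*(-1026 - 1935) = (-58*1/23 + (-408095*(-1/2164) - 1346*(-1/2107)))*(-2961) = (-58/23 + (408095/2164 + 1346/2107))*(-2961) = (-58/23 + 862768909/4559548)*(-2961) = (19579231123/104869604)*(-2961) = -8282014765029/14981372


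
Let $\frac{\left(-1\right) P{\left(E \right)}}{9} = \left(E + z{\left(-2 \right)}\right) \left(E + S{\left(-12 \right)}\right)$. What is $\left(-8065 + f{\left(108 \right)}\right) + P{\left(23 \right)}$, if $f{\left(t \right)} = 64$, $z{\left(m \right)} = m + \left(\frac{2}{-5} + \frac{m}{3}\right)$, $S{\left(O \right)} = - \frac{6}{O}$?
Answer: $- \frac{122169}{10} \approx -12217.0$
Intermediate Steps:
$z{\left(m \right)} = - \frac{2}{5} + \frac{4 m}{3}$ ($z{\left(m \right)} = m + \left(2 \left(- \frac{1}{5}\right) + m \frac{1}{3}\right) = m + \left(- \frac{2}{5} + \frac{m}{3}\right) = - \frac{2}{5} + \frac{4 m}{3}$)
$P{\left(E \right)} = - 9 \left(\frac{1}{2} + E\right) \left(- \frac{46}{15} + E\right)$ ($P{\left(E \right)} = - 9 \left(E + \left(- \frac{2}{5} + \frac{4}{3} \left(-2\right)\right)\right) \left(E - \frac{6}{-12}\right) = - 9 \left(E - \frac{46}{15}\right) \left(E - - \frac{1}{2}\right) = - 9 \left(E - \frac{46}{15}\right) \left(E + \frac{1}{2}\right) = - 9 \left(- \frac{46}{15} + E\right) \left(\frac{1}{2} + E\right) = - 9 \left(\frac{1}{2} + E\right) \left(- \frac{46}{15} + E\right)$)
$\left(-8065 + f{\left(108 \right)}\right) + P{\left(23 \right)} = \left(-8065 + 64\right) + \left(\frac{69}{5} - 9 \cdot 23^{2} + \frac{231}{10} \cdot 23\right) = -8001 + \left(\frac{69}{5} - 4761 + \frac{5313}{10}\right) = -8001 - \frac{42159}{10} = - \frac{122169}{10}$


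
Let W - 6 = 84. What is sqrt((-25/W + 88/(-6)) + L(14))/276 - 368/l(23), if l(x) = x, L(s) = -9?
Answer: -16 + I*sqrt(862)/1656 ≈ -16.0 + 0.017729*I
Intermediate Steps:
W = 90 (W = 6 + 84 = 90)
sqrt((-25/W + 88/(-6)) + L(14))/276 - 368/l(23) = sqrt((-25/90 + 88/(-6)) - 9)/276 - 368/23 = sqrt((-25*1/90 + 88*(-1/6)) - 9)*(1/276) - 368*1/23 = sqrt((-5/18 - 44/3) - 9)*(1/276) - 16 = sqrt(-269/18 - 9)*(1/276) - 16 = sqrt(-431/18)*(1/276) - 16 = (I*sqrt(862)/6)*(1/276) - 16 = I*sqrt(862)/1656 - 16 = -16 + I*sqrt(862)/1656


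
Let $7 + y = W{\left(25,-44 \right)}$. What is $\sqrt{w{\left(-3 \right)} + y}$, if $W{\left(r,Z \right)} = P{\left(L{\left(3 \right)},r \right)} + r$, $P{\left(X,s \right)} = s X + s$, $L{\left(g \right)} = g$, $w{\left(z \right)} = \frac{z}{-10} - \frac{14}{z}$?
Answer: $\frac{\sqrt{110670}}{30} \approx 11.089$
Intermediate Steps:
$w{\left(z \right)} = - \frac{14}{z} - \frac{z}{10}$ ($w{\left(z \right)} = z \left(- \frac{1}{10}\right) - \frac{14}{z} = - \frac{z}{10} - \frac{14}{z} = - \frac{14}{z} - \frac{z}{10}$)
$P{\left(X,s \right)} = s + X s$ ($P{\left(X,s \right)} = X s + s = s + X s$)
$W{\left(r,Z \right)} = 5 r$ ($W{\left(r,Z \right)} = r \left(1 + 3\right) + r = r 4 + r = 4 r + r = 5 r$)
$y = 118$ ($y = -7 + 5 \cdot 25 = -7 + 125 = 118$)
$\sqrt{w{\left(-3 \right)} + y} = \sqrt{\left(- \frac{14}{-3} - - \frac{3}{10}\right) + 118} = \sqrt{\left(\left(-14\right) \left(- \frac{1}{3}\right) + \frac{3}{10}\right) + 118} = \sqrt{\left(\frac{14}{3} + \frac{3}{10}\right) + 118} = \sqrt{\frac{149}{30} + 118} = \sqrt{\frac{3689}{30}} = \frac{\sqrt{110670}}{30}$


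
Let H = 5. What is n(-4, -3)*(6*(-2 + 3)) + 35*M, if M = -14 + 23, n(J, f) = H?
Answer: 345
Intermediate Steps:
n(J, f) = 5
M = 9
n(-4, -3)*(6*(-2 + 3)) + 35*M = 5*(6*(-2 + 3)) + 35*9 = 5*(6*1) + 315 = 5*6 + 315 = 30 + 315 = 345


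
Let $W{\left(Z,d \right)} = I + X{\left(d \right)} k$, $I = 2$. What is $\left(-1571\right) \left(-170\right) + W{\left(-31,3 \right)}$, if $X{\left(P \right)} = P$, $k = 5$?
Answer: $267087$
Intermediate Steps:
$W{\left(Z,d \right)} = 2 + 5 d$ ($W{\left(Z,d \right)} = 2 + d 5 = 2 + 5 d$)
$\left(-1571\right) \left(-170\right) + W{\left(-31,3 \right)} = \left(-1571\right) \left(-170\right) + \left(2 + 5 \cdot 3\right) = 267070 + \left(2 + 15\right) = 267070 + 17 = 267087$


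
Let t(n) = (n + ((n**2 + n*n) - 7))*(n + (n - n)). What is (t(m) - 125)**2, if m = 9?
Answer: 1825201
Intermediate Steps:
t(n) = n*(-7 + n + 2*n**2) (t(n) = (n + ((n**2 + n**2) - 7))*(n + 0) = (n + (2*n**2 - 7))*n = (n + (-7 + 2*n**2))*n = (-7 + n + 2*n**2)*n = n*(-7 + n + 2*n**2))
(t(m) - 125)**2 = (9*(-7 + 9 + 2*9**2) - 125)**2 = (9*(-7 + 9 + 2*81) - 125)**2 = (9*(-7 + 9 + 162) - 125)**2 = (9*164 - 125)**2 = (1476 - 125)**2 = 1351**2 = 1825201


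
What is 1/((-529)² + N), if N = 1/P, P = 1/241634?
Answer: 1/521475 ≈ 1.9176e-6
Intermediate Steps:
P = 1/241634 ≈ 4.1385e-6
N = 241634 (N = 1/(1/241634) = 241634)
1/((-529)² + N) = 1/((-529)² + 241634) = 1/(279841 + 241634) = 1/521475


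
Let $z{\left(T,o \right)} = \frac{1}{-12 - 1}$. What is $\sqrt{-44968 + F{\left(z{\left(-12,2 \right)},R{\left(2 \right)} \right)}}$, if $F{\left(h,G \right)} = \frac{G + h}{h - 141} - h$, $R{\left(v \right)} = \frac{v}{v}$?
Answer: $\frac{3 i \sqrt{710044812841}}{11921} \approx 212.06 i$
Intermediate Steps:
$R{\left(v \right)} = 1$
$z{\left(T,o \right)} = - \frac{1}{13}$ ($z{\left(T,o \right)} = \frac{1}{-13} = - \frac{1}{13}$)
$F{\left(h,G \right)} = - h + \frac{G + h}{-141 + h}$ ($F{\left(h,G \right)} = \frac{G + h}{-141 + h} - h = - h + \frac{G + h}{-141 + h}$)
$\sqrt{-44968 + F{\left(z{\left(-12,2 \right)},R{\left(2 \right)} \right)}} = \sqrt{-44968 + \frac{1 - \left(- \frac{1}{13}\right)^{2} + 142 \left(- \frac{1}{13}\right)}{-141 - \frac{1}{13}}} = \sqrt{-44968 + \frac{1 - \frac{1}{169} - \frac{142}{13}}{- \frac{1834}{13}}} = \sqrt{-44968 - \frac{13 \left(1 - \frac{1}{169} - \frac{142}{13}\right)}{1834}} = \sqrt{-44968 - - \frac{839}{11921}} = \sqrt{-44968 + \frac{839}{11921}} = \sqrt{- \frac{536062689}{11921}} = \frac{3 i \sqrt{710044812841}}{11921}$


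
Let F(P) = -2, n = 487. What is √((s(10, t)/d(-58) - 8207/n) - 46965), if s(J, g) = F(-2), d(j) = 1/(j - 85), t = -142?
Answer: 4*I*√692175535/487 ≈ 216.09*I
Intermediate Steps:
d(j) = 1/(-85 + j)
s(J, g) = -2
√((s(10, t)/d(-58) - 8207/n) - 46965) = √((-2/(1/(-85 - 58)) - 8207/487) - 46965) = √((-2/(1/(-143)) - 8207*1/487) - 46965) = √((-2/(-1/143) - 8207/487) - 46965) = √((-2*(-143) - 8207/487) - 46965) = √((286 - 8207/487) - 46965) = √(131075/487 - 46965) = √(-22740880/487) = 4*I*√692175535/487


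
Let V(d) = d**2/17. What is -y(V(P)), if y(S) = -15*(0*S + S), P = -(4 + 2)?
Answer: 540/17 ≈ 31.765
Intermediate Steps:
P = -6 (P = -1*6 = -6)
V(d) = d**2/17 (V(d) = d**2*(1/17) = d**2/17)
y(S) = -15*S (y(S) = -15*(0 + S) = -15*S)
-y(V(P)) = -(-15)*(1/17)*(-6)**2 = -(-15)*(1/17)*36 = -(-15)*36/17 = -1*(-540/17) = 540/17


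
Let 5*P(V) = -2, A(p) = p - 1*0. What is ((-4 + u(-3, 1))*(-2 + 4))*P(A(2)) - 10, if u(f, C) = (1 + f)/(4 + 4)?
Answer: -33/5 ≈ -6.6000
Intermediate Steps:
u(f, C) = 1/8 + f/8 (u(f, C) = (1 + f)/8 = (1 + f)*(1/8) = 1/8 + f/8)
A(p) = p (A(p) = p + 0 = p)
P(V) = -2/5 (P(V) = (1/5)*(-2) = -2/5)
((-4 + u(-3, 1))*(-2 + 4))*P(A(2)) - 10 = ((-4 + (1/8 + (1/8)*(-3)))*(-2 + 4))*(-2/5) - 10 = ((-4 + (1/8 - 3/8))*2)*(-2/5) - 10 = ((-4 - 1/4)*2)*(-2/5) - 10 = -17/4*2*(-2/5) - 10 = -17/2*(-2/5) - 10 = 17/5 - 10 = -33/5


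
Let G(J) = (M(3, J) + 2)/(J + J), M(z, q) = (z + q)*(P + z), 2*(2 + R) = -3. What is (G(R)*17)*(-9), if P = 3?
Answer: -153/7 ≈ -21.857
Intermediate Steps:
R = -7/2 (R = -2 + (1/2)*(-3) = -2 - 3/2 = -7/2 ≈ -3.5000)
M(z, q) = (3 + z)*(q + z) (M(z, q) = (z + q)*(3 + z) = (q + z)*(3 + z) = (3 + z)*(q + z))
G(J) = (20 + 6*J)/(2*J) (G(J) = ((3**2 + 3*J + 3*3 + J*3) + 2)/(J + J) = ((9 + 3*J + 9 + 3*J) + 2)/((2*J)) = ((18 + 6*J) + 2)*(1/(2*J)) = (20 + 6*J)*(1/(2*J)) = (20 + 6*J)/(2*J))
(G(R)*17)*(-9) = ((3 + 10/(-7/2))*17)*(-9) = ((3 + 10*(-2/7))*17)*(-9) = ((3 - 20/7)*17)*(-9) = ((1/7)*17)*(-9) = (17/7)*(-9) = -153/7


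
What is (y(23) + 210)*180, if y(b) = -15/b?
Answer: 866700/23 ≈ 37683.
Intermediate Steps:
(y(23) + 210)*180 = (-15/23 + 210)*180 = (4815/23)*180 = 866700/23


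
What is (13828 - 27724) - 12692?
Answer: -26588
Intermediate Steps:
(13828 - 27724) - 12692 = -13896 - 12692 = -26588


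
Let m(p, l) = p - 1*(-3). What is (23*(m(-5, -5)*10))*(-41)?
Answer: 18860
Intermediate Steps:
m(p, l) = 3 + p (m(p, l) = p + 3 = 3 + p)
(23*(m(-5, -5)*10))*(-41) = (23*((3 - 5)*10))*(-41) = (23*(-2*10))*(-41) = (23*(-20))*(-41) = -460*(-41) = 18860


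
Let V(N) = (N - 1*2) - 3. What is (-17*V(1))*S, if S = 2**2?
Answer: 272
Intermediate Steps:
S = 4
V(N) = -5 + N (V(N) = (N - 2) - 3 = (-2 + N) - 3 = -5 + N)
(-17*V(1))*S = -17*(-5 + 1)*4 = -17*(-4)*4 = 68*4 = 272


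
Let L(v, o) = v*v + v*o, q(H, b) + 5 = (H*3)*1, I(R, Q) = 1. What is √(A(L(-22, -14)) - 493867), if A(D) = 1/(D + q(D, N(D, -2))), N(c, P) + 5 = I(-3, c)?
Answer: 2*I*√1235231618790/3163 ≈ 702.76*I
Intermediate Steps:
N(c, P) = -4 (N(c, P) = -5 + 1 = -4)
q(H, b) = -5 + 3*H (q(H, b) = -5 + (H*3)*1 = -5 + (3*H)*1 = -5 + 3*H)
L(v, o) = v² + o*v
A(D) = 1/(-5 + 4*D) (A(D) = 1/(D + (-5 + 3*D)) = 1/(-5 + 4*D))
√(A(L(-22, -14)) - 493867) = √(1/(-5 + 4*(-22*(-14 - 22))) - 493867) = √(1/(-5 + 4*(-22*(-36))) - 493867) = √(1/(-5 + 4*792) - 493867) = √(1/(-5 + 3168) - 493867) = √(1/3163 - 493867) = √(-1562101320/3163) = 2*I*√1235231618790/3163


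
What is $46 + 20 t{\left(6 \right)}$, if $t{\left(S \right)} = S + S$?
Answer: $286$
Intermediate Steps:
$t{\left(S \right)} = 2 S$
$46 + 20 t{\left(6 \right)} = 46 + 20 \cdot 2 \cdot 6 = 46 + 20 \cdot 12 = 46 + 240 = 286$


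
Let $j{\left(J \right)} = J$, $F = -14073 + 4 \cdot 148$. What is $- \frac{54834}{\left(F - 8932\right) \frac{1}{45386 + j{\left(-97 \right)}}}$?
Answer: $\frac{827792342}{7471} \approx 1.108 \cdot 10^{5}$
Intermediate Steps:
$F = -13481$ ($F = -14073 + 592 = -13481$)
$- \frac{54834}{\left(F - 8932\right) \frac{1}{45386 + j{\left(-97 \right)}}} = - \frac{54834}{\left(-13481 - 8932\right) \frac{1}{45386 - 97}} = - \frac{54834}{\left(-13481 - 8932\right) \frac{1}{45289}} = - \frac{54834}{\left(-22413\right) \frac{1}{45289}} = - \frac{54834}{- \frac{22413}{45289}} = \left(-54834\right) \left(- \frac{45289}{22413}\right) = \frac{827792342}{7471}$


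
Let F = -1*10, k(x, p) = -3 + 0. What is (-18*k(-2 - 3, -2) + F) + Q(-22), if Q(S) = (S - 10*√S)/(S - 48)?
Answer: 1551/35 + I*√22/7 ≈ 44.314 + 0.67006*I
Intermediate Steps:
k(x, p) = -3
F = -10
Q(S) = (S - 10*√S)/(-48 + S)
(-18*k(-2 - 3, -2) + F) + Q(-22) = (-18*(-3) - 10) + (-22 - 10*I*√22)/(-48 - 22) = (54 - 10) + (-22 - 10*I*√22)/(-70) = 44 - (-22 - 10*I*√22)/70 = 44 + (11/35 + I*√22/7) = 1551/35 + I*√22/7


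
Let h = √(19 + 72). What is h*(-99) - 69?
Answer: -69 - 99*√91 ≈ -1013.4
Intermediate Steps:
h = √91 ≈ 9.5394
h*(-99) - 69 = √91*(-99) - 69 = -99*√91 - 69 = -69 - 99*√91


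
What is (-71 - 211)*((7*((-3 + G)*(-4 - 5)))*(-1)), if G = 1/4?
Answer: 97713/2 ≈ 48857.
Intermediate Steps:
G = 1/4 ≈ 0.25000
(-71 - 211)*((7*((-3 + G)*(-4 - 5)))*(-1)) = (-71 - 211)*((7*((-3 + 1/4)*(-4 - 5)))*(-1)) = -282*7*(-11/4*(-9))*(-1) = -282*7*(99/4)*(-1) = -97713*(-1)/2 = -282*(-693/4) = 97713/2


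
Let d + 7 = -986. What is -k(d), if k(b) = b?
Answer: 993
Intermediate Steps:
d = -993 (d = -7 - 986 = -993)
-k(d) = -1*(-993) = 993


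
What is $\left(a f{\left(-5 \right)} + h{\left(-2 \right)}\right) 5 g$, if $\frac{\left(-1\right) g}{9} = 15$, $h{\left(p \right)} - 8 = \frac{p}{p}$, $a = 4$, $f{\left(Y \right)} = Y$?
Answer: $7425$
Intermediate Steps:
$h{\left(p \right)} = 9$ ($h{\left(p \right)} = 8 + \frac{p}{p} = 8 + 1 = 9$)
$g = -135$ ($g = \left(-9\right) 15 = -135$)
$\left(a f{\left(-5 \right)} + h{\left(-2 \right)}\right) 5 g = \left(4 \left(-5\right) + 9\right) 5 \left(-135\right) = \left(-20 + 9\right) 5 \left(-135\right) = \left(-11\right) 5 \left(-135\right) = \left(-55\right) \left(-135\right) = 7425$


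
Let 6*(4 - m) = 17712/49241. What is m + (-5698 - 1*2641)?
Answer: -10010407/1201 ≈ -8335.1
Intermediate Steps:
m = 4732/1201 (m = 4 - 2952/49241 = 4 - 1/6*432/1201 = 4 - 72/1201 = 4732/1201 ≈ 3.9400)
m + (-5698 - 1*2641) = 4732/1201 + (-5698 - 1*2641) = 4732/1201 + (-5698 - 2641) = 4732/1201 - 8339 = -10010407/1201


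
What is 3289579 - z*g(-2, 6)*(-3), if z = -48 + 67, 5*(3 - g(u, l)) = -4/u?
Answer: 16448636/5 ≈ 3.2897e+6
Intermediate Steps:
g(u, l) = 3 + 4/(5*u) (g(u, l) = 3 - (-4)/(5*u) = 3 + 4/(5*u))
z = 19
3289579 - z*g(-2, 6)*(-3) = 3289579 - 19*(3 + (4/5)/(-2))*(-3) = 3289579 - 19*(3 + (4/5)*(-1/2))*(-3) = 3289579 - 19*(3 - 2/5)*(-3) = 3289579 - 19*(13/5)*(-3) = 3289579 - 247*(-3)/5 = 3289579 - 1*(-741/5) = 3289579 + 741/5 = 16448636/5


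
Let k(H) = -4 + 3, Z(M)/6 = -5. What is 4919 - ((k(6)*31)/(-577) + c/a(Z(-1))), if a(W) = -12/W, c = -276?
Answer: 3236362/577 ≈ 5608.9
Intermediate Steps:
Z(M) = -30 (Z(M) = 6*(-5) = -30)
k(H) = -1
4919 - ((k(6)*31)/(-577) + c/a(Z(-1))) = 4919 - (-1*31/(-577) - 276/((-12/(-30)))) = 4919 - (-31*(-1/577) - 276/((-12*(-1/30)))) = 4919 - (31/577 - 276/⅖) = 4919 - (31/577 - 276*5/2) = 4919 - (31/577 - 690) = 4919 - 1*(-398099/577) = 4919 + 398099/577 = 3236362/577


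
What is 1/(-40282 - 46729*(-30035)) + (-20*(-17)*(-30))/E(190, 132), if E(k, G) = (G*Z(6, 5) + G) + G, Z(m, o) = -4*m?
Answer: 1110684538746/316218421585 ≈ 3.5124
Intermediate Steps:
E(k, G) = -22*G (E(k, G) = (G*(-4*6) + G) + G = (G*(-24) + G) + G = (-24*G + G) + G = -23*G + G = -22*G)
1/(-40282 - 46729*(-30035)) + (-20*(-17)*(-30))/E(190, 132) = 1/(-40282 - 46729*(-30035)) + (-20*(-17)*(-30))/((-22*132)) = -1/30035/(-87011) + (340*(-30))/(-2904) = -1/87011*(-1/30035) - 10200*(-1/2904) = 1/2613375385 + 425/121 = 1110684538746/316218421585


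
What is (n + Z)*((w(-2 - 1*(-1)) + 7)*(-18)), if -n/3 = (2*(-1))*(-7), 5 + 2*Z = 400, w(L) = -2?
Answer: -13995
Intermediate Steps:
Z = 395/2 (Z = -5/2 + (1/2)*400 = -5/2 + 200 = 395/2 ≈ 197.50)
n = -42 (n = -3*2*(-1)*(-7) = -(-6)*(-7) = -3*14 = -42)
(n + Z)*((w(-2 - 1*(-1)) + 7)*(-18)) = (-42 + 395/2)*((-2 + 7)*(-18)) = 311*(5*(-18))/2 = (311/2)*(-90) = -13995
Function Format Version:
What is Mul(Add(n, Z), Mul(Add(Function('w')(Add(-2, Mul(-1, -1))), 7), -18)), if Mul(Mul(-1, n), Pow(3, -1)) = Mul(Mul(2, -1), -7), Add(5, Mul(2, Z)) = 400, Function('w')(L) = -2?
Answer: -13995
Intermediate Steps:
Z = Rational(395, 2) (Z = Add(Rational(-5, 2), Mul(Rational(1, 2), 400)) = Add(Rational(-5, 2), 200) = Rational(395, 2) ≈ 197.50)
n = -42 (n = Mul(-3, Mul(Mul(2, -1), -7)) = Mul(-3, Mul(-2, -7)) = Mul(-3, 14) = -42)
Mul(Add(n, Z), Mul(Add(Function('w')(Add(-2, Mul(-1, -1))), 7), -18)) = Mul(Add(-42, Rational(395, 2)), Mul(Add(-2, 7), -18)) = Mul(Rational(311, 2), Mul(5, -18)) = Mul(Rational(311, 2), -90) = -13995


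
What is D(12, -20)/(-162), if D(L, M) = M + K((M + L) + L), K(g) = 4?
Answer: 8/81 ≈ 0.098765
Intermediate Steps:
D(L, M) = 4 + M (D(L, M) = M + 4 = 4 + M)
D(12, -20)/(-162) = (4 - 20)/(-162) = -16*(-1/162) = 8/81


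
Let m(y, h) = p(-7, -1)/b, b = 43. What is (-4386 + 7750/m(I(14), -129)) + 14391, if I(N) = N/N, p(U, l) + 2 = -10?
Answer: -106595/6 ≈ -17766.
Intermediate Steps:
p(U, l) = -12 (p(U, l) = -2 - 10 = -12)
I(N) = 1
m(y, h) = -12/43
(-4386 + 7750/m(I(14), -129)) + 14391 = (-4386 + 7750/(-12/43)) + 14391 = (-4386 + 7750*(-43/12)) + 14391 = (-4386 - 166625/6) + 14391 = -192941/6 + 14391 = -106595/6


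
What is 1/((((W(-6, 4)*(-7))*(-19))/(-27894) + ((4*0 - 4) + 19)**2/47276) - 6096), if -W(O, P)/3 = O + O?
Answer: -219786124/1339852892127 ≈ -0.00016404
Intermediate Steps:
W(O, P) = -6*O (W(O, P) = -3*(O + O) = -6*O)
1/((((W(-6, 4)*(-7))*(-19))/(-27894) + ((4*0 - 4) + 19)**2/47276) - 6096) = 1/((((-6*(-6)*(-7))*(-19))/(-27894) + ((4*0 - 4) + 19)**2/47276) - 6096) = 1/((((36*(-7))*(-19))*(-1/27894) + ((0 - 4) + 19)**2*(1/47276)) - 6096) = 1/((-252*(-19)*(-1/27894) + (-4 + 19)**2*(1/47276)) - 6096) = 1/((4788*(-1/27894) + 15**2*(1/47276)) - 6096) = 1/((-798/4649 + 225*(1/47276)) - 6096) = 1/((-798/4649 + 225/47276) - 6096) = 1/(-36680223/219786124 - 6096) = 1/(-1339852892127/219786124) = -219786124/1339852892127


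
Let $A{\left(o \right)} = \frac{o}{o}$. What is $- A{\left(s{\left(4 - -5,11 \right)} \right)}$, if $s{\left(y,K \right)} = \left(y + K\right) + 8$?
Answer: $-1$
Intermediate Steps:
$s{\left(y,K \right)} = 8 + K + y$ ($s{\left(y,K \right)} = \left(K + y\right) + 8 = 8 + K + y$)
$A{\left(o \right)} = 1$
$- A{\left(s{\left(4 - -5,11 \right)} \right)} = \left(-1\right) 1 = -1$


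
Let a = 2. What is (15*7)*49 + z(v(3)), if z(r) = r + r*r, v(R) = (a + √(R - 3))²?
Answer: 5165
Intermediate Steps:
v(R) = (2 + √(-3 + R))² (v(R) = (2 + √(R - 3))² = (2 + √(-3 + R))²)
z(r) = r + r²
(15*7)*49 + z(v(3)) = (15*7)*49 + (2 + √(-3 + 3))²*(1 + (2 + √(-3 + 3))²) = 105*49 + (2 + √0)²*(1 + (2 + √0)²) = 5145 + (2 + 0)²*(1 + (2 + 0)²) = 5145 + 2²*(1 + 2²) = 5145 + 4*(1 + 4) = 5145 + 4*5 = 5145 + 20 = 5165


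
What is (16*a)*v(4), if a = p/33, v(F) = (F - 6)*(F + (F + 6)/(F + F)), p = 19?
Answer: -1064/11 ≈ -96.727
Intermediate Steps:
v(F) = (-6 + F)*(F + (6 + F)/(2*F)) (v(F) = (-6 + F)*(F + (6 + F)/((2*F))) = (-6 + F)*(F + (6 + F)*(1/(2*F))) = (-6 + F)*(F + (6 + F)/(2*F)))
a = 19/33 ≈ 0.57576
(16*a)*v(4) = (16*(19/33))*(4² - 18/4 - 11/2*4) = 304*(16 - 18*¼ - 22)/33 = 304*(16 - 9/2 - 22)/33 = (304/33)*(-21/2) = -1064/11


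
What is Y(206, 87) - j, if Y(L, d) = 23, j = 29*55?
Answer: -1572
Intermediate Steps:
j = 1595
Y(206, 87) - j = 23 - 1*1595 = 23 - 1595 = -1572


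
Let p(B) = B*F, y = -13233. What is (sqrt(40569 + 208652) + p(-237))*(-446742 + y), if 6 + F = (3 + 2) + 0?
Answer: -109014075 - 459975*sqrt(249221) ≈ -3.3864e+8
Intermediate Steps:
F = -1 (F = -6 + ((3 + 2) + 0) = -6 + (5 + 0) = -6 + 5 = -1)
p(B) = -B (p(B) = B*(-1) = -B)
(sqrt(40569 + 208652) + p(-237))*(-446742 + y) = (sqrt(40569 + 208652) - 1*(-237))*(-446742 - 13233) = (sqrt(249221) + 237)*(-459975) = (237 + sqrt(249221))*(-459975) = -109014075 - 459975*sqrt(249221)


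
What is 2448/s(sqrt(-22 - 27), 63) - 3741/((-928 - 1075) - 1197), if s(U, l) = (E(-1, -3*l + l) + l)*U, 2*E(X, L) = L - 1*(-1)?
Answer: 3741/3200 - 4896*I/7 ≈ 1.1691 - 699.43*I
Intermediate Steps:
E(X, L) = 1/2 + L/2 (E(X, L) = (L - 1*(-1))/2 = (L + 1)/2 = (1 + L)/2 = 1/2 + L/2)
s(U, l) = U/2 (s(U, l) = ((1/2 + (-3*l + l)/2) + l)*U = ((1/2 + (-2*l)/2) + l)*U = ((1/2 - l) + l)*U = U/2)
2448/s(sqrt(-22 - 27), 63) - 3741/((-928 - 1075) - 1197) = 2448/((sqrt(-22 - 27)/2)) - 3741/((-928 - 1075) - 1197) = 2448/((sqrt(-49)/2)) - 3741/(-2003 - 1197) = 2448/(((7*I)/2)) - 3741/(-3200) = 2448/((7*I/2)) - 3741*(-1/3200) = 2448*(-2*I/7) + 3741/3200 = -4896*I/7 + 3741/3200 = 3741/3200 - 4896*I/7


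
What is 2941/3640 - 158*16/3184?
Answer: 10139/724360 ≈ 0.013997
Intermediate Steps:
2941/3640 - 158*16/3184 = 2941*(1/3640) - 2528*1/3184 = 2941/3640 - 158/199 = 10139/724360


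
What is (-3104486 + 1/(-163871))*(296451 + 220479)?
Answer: -262980500017947510/163871 ≈ -1.6048e+12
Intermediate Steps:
(-3104486 + 1/(-163871))*(296451 + 220479) = (-3104486 - 1/163871)*516930 = -508735225307/163871*516930 = -262980500017947510/163871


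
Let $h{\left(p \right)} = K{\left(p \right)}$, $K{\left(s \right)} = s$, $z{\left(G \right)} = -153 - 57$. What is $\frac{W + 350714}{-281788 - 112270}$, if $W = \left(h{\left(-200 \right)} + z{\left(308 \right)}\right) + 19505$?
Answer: $- \frac{369809}{394058} \approx -0.93846$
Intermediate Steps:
$z{\left(G \right)} = -210$
$h{\left(p \right)} = p$
$W = 19095$ ($W = \left(-200 - 210\right) + 19505 = -410 + 19505 = 19095$)
$\frac{W + 350714}{-281788 - 112270} = \frac{19095 + 350714}{-281788 - 112270} = \frac{369809}{-394058} = 369809 \left(- \frac{1}{394058}\right) = - \frac{369809}{394058}$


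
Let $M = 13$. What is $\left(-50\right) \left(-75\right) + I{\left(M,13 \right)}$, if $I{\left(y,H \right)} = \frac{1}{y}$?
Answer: $\frac{48751}{13} \approx 3750.1$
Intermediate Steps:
$\left(-50\right) \left(-75\right) + I{\left(M,13 \right)} = \left(-50\right) \left(-75\right) + \frac{1}{13} = 3750 + \frac{1}{13} = \frac{48751}{13}$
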